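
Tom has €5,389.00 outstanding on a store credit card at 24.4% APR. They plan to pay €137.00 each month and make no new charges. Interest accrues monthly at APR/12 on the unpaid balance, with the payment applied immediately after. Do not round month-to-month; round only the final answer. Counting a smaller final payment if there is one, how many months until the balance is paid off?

Monthly rate r = 24.4%/12 = 2.03333% = 0.0203333.
Recurrence: B ← B·(1+r) − €137.00.
Month 1: interest €109.58; balance after payment €5,361.58.
Month 2: interest €109.02; balance after payment €5,333.60.
Closed form: n = −ln(1 − rB₀/P)/ln(1+r) = −ln(0.20017)/ln(1.02033) ≈ 79.912, so the balance reaches zero during payment 80.

80 payments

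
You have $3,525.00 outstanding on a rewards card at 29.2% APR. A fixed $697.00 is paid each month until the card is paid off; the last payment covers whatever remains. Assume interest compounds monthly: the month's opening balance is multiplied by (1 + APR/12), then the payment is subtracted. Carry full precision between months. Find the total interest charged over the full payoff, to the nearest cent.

Monthly rate r = 29.2%/12 = 2.43333% = 0.0243333.
Payoff takes n = ⌈−ln(1 − rB₀/P)/ln(1+r)⌉ = ⌈5.462⌉ = 6 payments; the last is $324.18.
Total paid = 5·$697.00 + $324.18 = $3,809.18.
Total interest = total paid − principal = $3,809.18 − $3,525.00 = $284.18.

$284.18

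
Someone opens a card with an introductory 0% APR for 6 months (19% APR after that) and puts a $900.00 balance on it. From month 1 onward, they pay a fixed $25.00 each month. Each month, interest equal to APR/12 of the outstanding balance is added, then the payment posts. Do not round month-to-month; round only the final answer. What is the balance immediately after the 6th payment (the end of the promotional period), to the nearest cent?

$750.00

Promo months 1–6 at r₀ = 0%/12 = 0; months 7+ at r₁ = 19%/12 = 0.0158333.
After month 6 (no interest yet): B = $900.00 − 6·$25.00 = $750.00.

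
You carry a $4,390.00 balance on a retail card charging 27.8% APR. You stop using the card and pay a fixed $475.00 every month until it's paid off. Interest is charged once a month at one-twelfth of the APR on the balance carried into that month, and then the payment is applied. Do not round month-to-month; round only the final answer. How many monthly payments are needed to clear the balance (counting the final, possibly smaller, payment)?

Monthly rate r = 27.8%/12 = 2.31667% = 0.0231667.
Recurrence: B ← B·(1+r) − $475.00.
Month 1: interest $101.70; balance after payment $4,016.70.
Month 2: interest $93.05; balance after payment $3,634.76.
Closed form: n = −ln(1 − rB₀/P)/ln(1+r) = −ln(0.78589)/ln(1.02317) ≈ 10.520, so the balance reaches zero during payment 11.

11 payments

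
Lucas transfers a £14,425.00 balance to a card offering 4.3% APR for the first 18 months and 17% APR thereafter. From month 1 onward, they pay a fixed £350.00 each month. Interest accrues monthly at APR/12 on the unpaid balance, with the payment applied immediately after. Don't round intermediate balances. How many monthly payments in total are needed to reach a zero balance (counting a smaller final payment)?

Promo months 1–18 at r₀ = 4.3%/12 = 0.00358333; months 19+ at r₁ = 17%/12 = 0.0141667.
After month 18: iterate B ← B·(1+r₀) − £350.00 for 18 months → £8,888.70.
Then at r₁ with £350.00/mo: n₂ = −ln(1 − r₁·B/P)/ln(1+r₁) ≈ 31.70 → 32 more payments.

50 payments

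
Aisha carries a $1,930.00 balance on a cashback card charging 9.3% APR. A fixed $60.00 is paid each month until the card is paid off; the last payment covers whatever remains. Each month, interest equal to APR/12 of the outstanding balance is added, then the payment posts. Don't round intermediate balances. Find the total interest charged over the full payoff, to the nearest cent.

$298.53

Monthly rate r = 9.3%/12 = 0.775% = 0.00775.
Payoff takes n = ⌈−ln(1 − rB₀/P)/ln(1+r)⌉ = ⌈37.142⌉ = 38 payments; the last is $8.53.
Total paid = 37·$60.00 + $8.53 = $2,228.53.
Total interest = total paid − principal = $2,228.53 − $1,930.00 = $298.53.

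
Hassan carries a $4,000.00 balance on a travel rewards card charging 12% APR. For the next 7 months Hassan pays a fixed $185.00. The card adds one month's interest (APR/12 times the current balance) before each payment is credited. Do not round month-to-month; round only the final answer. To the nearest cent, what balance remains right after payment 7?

Monthly rate r = 12%/12 = 1% = 0.01.
Each month: B ← B·(1+r) − $185.00.
Month 1: interest $40.00; balance after payment $3,855.00.
Month 2: interest $38.55; balance after payment $3,708.55.
Month 3: interest $37.09; balance after payment $3,560.64.
Month 4: interest $35.61; balance after payment $3,411.24.
Month 5: interest $34.11; balance after payment $3,260.35.
Month 6: interest $32.60; balance after payment $3,107.96.
Month 7: interest $31.08; balance after payment $2,954.04.

$2,954.04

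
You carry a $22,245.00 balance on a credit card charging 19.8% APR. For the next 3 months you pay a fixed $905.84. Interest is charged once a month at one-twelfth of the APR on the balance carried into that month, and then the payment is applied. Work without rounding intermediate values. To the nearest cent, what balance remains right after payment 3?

$20,601.79

Monthly rate r = 19.8%/12 = 1.65% = 0.0165.
Each month: B ← B·(1+r) − $905.84.
Month 1: interest $367.04; balance after payment $21,706.20.
Month 2: interest $358.15; balance after payment $21,158.51.
Month 3: interest $349.12; balance after payment $20,601.79.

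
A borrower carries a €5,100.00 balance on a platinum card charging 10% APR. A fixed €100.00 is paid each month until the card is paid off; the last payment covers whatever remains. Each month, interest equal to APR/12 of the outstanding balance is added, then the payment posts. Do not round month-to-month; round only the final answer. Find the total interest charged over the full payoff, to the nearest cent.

€1,568.34

Monthly rate r = 10%/12 = 0.833333% = 0.00833333.
Payoff takes n = ⌈−ln(1 − rB₀/P)/ln(1+r)⌉ = ⌈66.683⌉ = 67 payments; the last is €68.34.
Total paid = 66·€100.00 + €68.34 = €6,668.34.
Total interest = total paid − principal = €6,668.34 − €5,100.00 = €1,568.34.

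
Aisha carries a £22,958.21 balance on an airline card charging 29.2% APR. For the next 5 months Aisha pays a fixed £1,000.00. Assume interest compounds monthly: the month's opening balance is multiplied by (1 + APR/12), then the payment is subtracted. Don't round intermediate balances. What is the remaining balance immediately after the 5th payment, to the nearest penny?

£20,641.42

Monthly rate r = 29.2%/12 = 2.43333% = 0.0243333.
Each month: B ← B·(1+r) − £1,000.00.
Month 1: interest £558.65; balance after payment £22,516.86.
Month 2: interest £547.91; balance after payment £22,064.77.
Month 3: interest £536.91; balance after payment £21,601.68.
Month 4: interest £525.64; balance after payment £21,127.32.
Month 5: interest £514.10; balance after payment £20,641.42.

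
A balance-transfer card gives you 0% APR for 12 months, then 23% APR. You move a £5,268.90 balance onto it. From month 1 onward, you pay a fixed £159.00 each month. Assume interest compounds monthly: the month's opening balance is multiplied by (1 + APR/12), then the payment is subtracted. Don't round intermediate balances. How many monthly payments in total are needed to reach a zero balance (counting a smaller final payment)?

40 months

Promo months 1–12 at r₀ = 0%/12 = 0; months 13+ at r₁ = 23%/12 = 0.0191667.
After month 12 (no interest yet): B = £5,268.90 − 12·£159.00 = £3,360.90.
Then at r₁ with £159.00/mo: n₂ = −ln(1 − r₁·B/P)/ln(1+r₁) ≈ 27.36 → 28 more payments.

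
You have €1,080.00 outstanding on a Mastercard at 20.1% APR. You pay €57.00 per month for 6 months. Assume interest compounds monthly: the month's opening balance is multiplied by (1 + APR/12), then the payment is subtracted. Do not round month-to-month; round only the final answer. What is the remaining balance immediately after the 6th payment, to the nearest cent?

€836.54

Monthly rate r = 20.1%/12 = 1.675% = 0.01675.
Each month: B ← B·(1+r) − €57.00.
Month 1: interest €18.09; balance after payment €1,041.09.
Month 2: interest €17.44; balance after payment €1,001.53.
Month 3: interest €16.78; balance after payment €961.30.
Month 4: interest €16.10; balance after payment €920.41.
Month 5: interest €15.42; balance after payment €878.82.
Month 6: interest €14.72; balance after payment €836.54.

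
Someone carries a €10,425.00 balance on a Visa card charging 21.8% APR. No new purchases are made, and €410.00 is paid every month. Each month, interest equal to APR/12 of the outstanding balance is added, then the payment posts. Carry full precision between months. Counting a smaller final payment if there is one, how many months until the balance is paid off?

35 payments

Monthly rate r = 21.8%/12 = 1.81667% = 0.0181667.
Recurrence: B ← B·(1+r) − €410.00.
Month 1: interest €189.39; balance after payment €10,204.39.
Month 2: interest €185.38; balance after payment €9,979.77.
Closed form: n = −ln(1 − rB₀/P)/ln(1+r) = −ln(0.53808)/ln(1.01817) ≈ 34.424, so the balance reaches zero during payment 35.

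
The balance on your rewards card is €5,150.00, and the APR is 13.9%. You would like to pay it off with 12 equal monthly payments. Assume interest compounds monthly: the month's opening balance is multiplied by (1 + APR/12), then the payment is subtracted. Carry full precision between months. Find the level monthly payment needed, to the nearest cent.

€462.16

Monthly rate r = 13.9%/12 = 1.15833% = 0.0115833.
Level-payment amortization: P = B₀·r / (1 − (1+r)^(−n)) = 5150.00·0.0115833 / (1 − 1.01158^(−12)).
Denominator 1 − (1+r)^(−12) = 0.129076487.
P = 59.6542 / 0.129076487 ≈ 462.16.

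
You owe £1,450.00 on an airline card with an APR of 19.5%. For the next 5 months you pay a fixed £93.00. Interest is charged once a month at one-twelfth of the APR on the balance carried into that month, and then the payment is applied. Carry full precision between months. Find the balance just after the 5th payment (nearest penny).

£1,091.34

Monthly rate r = 19.5%/12 = 1.625% = 0.01625.
Each month: B ← B·(1+r) − £93.00.
Month 1: interest £23.56; balance after payment £1,380.56.
Month 2: interest £22.43; balance after payment £1,310.00.
Month 3: interest £21.29; balance after payment £1,238.28.
Month 4: interest £20.12; balance after payment £1,165.41.
Month 5: interest £18.94; balance after payment £1,091.34.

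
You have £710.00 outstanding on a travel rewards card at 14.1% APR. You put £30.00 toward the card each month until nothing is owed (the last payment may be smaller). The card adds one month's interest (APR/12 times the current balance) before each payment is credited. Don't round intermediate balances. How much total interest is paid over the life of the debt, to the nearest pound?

£127

Monthly rate r = 14.1%/12 = 1.175% = 0.01175.
Payoff takes n = ⌈−ln(1 − rB₀/P)/ln(1+r)⌉ = ⌈27.894⌉ = 28 payments; the last is £26.84.
Total paid = 27·£30.00 + £26.84 = £836.84.
Total interest = total paid − principal = £836.84 − £710.00 = £126.84.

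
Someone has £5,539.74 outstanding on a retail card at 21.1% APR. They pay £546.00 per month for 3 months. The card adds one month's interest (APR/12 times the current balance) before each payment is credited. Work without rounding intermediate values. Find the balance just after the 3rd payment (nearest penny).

£4,170.16

Monthly rate r = 21.1%/12 = 1.75833% = 0.0175833.
Each month: B ← B·(1+r) − £546.00.
Month 1: interest £97.41; balance after payment £5,091.15.
Month 2: interest £89.52; balance after payment £4,634.67.
Month 3: interest £81.49; balance after payment £4,170.16.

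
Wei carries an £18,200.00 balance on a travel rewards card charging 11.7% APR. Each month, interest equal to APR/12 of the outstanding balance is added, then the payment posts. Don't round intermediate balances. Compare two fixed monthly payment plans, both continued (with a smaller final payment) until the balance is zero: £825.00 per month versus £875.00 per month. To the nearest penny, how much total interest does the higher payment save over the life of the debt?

£152.34

Monthly rate r = 11.7%/12 = 0.975% = 0.00975.
At £825.00/mo: n = ⌈−ln(1 − rB₀/P)/ln(1+r)⌉ = 25 payments (last £792.67); total interest = total paid − £18,200.00 = £2,392.67.
At £875.00/mo: 24 payments (last £315.33); total interest £2,240.33.
Interest saved = £2,392.67 − £2,240.33 = £152.34.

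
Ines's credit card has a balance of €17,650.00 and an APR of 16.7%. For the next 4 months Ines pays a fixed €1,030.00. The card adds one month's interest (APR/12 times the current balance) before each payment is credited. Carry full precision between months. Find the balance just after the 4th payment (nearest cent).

Monthly rate r = 16.7%/12 = 1.39167% = 0.0139167.
Each month: B ← B·(1+r) − €1,030.00.
Month 1: interest €245.63; balance after payment €16,865.63.
Month 2: interest €234.71; balance after payment €16,070.34.
Month 3: interest €223.65; balance after payment €15,263.99.
Month 4: interest €212.42; balance after payment €14,446.41.

€14,446.41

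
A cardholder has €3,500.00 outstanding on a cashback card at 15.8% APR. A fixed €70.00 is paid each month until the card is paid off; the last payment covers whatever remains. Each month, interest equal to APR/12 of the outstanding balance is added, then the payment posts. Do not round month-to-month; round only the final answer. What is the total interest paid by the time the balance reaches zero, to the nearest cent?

Monthly rate r = 15.8%/12 = 1.31667% = 0.0131667.
Payoff takes n = ⌈−ln(1 − rB₀/P)/ln(1+r)⌉ = ⌈82.099⌉ = 83 payments; the last is €6.99.
Total paid = 82·€70.00 + €6.99 = €5,746.99.
Total interest = total paid − principal = €5,746.99 − €3,500.00 = €2,246.99.

€2,246.99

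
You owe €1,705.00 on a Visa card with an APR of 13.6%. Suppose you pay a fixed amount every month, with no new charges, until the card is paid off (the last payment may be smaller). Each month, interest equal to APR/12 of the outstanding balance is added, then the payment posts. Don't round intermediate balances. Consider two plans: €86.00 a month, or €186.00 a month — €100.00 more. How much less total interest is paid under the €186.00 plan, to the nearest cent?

€131.58

Monthly rate r = 13.6%/12 = 1.13333% = 0.0113333.
At €86.00/mo: n = ⌈−ln(1 − rB₀/P)/ln(1+r)⌉ = 23 payments (last €50.19); total interest = total paid − €1,705.00 = €237.19.
At €186.00/mo: 10 payments (last €136.61); total interest €105.61.
Interest saved = €237.19 − €105.61 = €131.58.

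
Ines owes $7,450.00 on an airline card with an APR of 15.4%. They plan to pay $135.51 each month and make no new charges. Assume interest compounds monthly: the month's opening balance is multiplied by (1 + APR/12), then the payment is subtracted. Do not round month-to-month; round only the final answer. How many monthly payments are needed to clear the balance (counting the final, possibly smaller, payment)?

96 payments

Monthly rate r = 15.4%/12 = 1.28333% = 0.0128333.
Recurrence: B ← B·(1+r) − $135.51.
Month 1: interest $95.61; balance after payment $7,410.10.
Month 2: interest $95.10; balance after payment $7,369.68.
Closed form: n = −ln(1 − rB₀/P)/ln(1+r) = −ln(0.29446)/ln(1.01283) ≈ 95.880, so the balance reaches zero during payment 96.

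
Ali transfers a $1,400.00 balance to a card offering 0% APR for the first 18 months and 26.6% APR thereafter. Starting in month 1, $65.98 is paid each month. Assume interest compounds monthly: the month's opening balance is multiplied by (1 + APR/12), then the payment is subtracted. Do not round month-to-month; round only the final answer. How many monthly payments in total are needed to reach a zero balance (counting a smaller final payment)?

Promo months 1–18 at r₀ = 0%/12 = 0; months 19+ at r₁ = 26.6%/12 = 0.0221667.
After month 18 (no interest yet): B = $1,400.00 − 18·$65.98 = $212.36.
Then at r₁ with $65.98/mo: n₂ = −ln(1 − r₁·B/P)/ln(1+r₁) ≈ 3.38 → 4 more payments.

22 months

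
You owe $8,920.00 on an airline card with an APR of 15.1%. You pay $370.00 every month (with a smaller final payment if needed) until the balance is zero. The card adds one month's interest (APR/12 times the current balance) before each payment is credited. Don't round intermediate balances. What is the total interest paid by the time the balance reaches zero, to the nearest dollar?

Monthly rate r = 15.1%/12 = 1.25833% = 0.0125833.
Payoff takes n = ⌈−ln(1 − rB₀/P)/ln(1+r)⌉ = ⌈28.908⌉ = 29 payments; the last is $336.08.
Total paid = 28·$370.00 + $336.08 = $10,696.08.
Total interest = total paid − principal = $10,696.08 − $8,920.00 = $1,776.08.

$1,776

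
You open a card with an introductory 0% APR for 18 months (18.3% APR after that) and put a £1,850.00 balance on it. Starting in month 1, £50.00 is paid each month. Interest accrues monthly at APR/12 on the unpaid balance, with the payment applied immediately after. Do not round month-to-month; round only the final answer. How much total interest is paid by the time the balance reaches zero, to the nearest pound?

Promo months 1–18 at r₀ = 0%/12 = 0; months 19+ at r₁ = 18.3%/12 = 0.01525.
After month 18 (no interest yet): B = £1,850.00 − 18·£50.00 = £950.00.
Then at r₁ with £50.00/mo: n₂ = −ln(1 − r₁·B/P)/ln(1+r₁) ≈ 22.61 → 23 more payments.
Total paid = 40·£50.00 + £30.39 = £2,030.39; interest = £2,030.39 − £1,850.00 = £180.39.

£180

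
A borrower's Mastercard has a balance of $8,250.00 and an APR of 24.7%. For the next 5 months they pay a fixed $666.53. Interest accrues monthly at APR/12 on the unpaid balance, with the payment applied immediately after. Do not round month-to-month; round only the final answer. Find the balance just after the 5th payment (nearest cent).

$5,662.05

Monthly rate r = 24.7%/12 = 2.05833% = 0.0205833.
Each month: B ← B·(1+r) − $666.53.
Month 1: interest $169.81; balance after payment $7,753.28.
Month 2: interest $159.59; balance after payment $7,246.34.
Month 3: interest $149.15; balance after payment $6,728.96.
Month 4: interest $138.50; balance after payment $6,200.94.
Month 5: interest $127.64; balance after payment $5,662.05.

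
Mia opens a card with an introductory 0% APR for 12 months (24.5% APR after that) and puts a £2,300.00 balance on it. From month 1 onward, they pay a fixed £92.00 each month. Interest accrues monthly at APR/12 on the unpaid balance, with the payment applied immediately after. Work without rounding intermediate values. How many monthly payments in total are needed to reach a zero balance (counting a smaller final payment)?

28 months

Promo months 1–12 at r₀ = 0%/12 = 0; months 13+ at r₁ = 24.5%/12 = 0.0204167.
After month 12 (no interest yet): B = £2,300.00 − 12·£92.00 = £1,196.00.
Then at r₁ with £92.00/mo: n₂ = −ln(1 − r₁·B/P)/ln(1+r₁) ≈ 15.26 → 16 more payments.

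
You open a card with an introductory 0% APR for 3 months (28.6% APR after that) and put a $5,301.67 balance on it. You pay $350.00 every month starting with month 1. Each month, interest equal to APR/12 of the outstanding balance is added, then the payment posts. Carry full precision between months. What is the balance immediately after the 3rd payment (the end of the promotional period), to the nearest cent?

$4,251.67

Promo months 1–3 at r₀ = 0%/12 = 0; months 4+ at r₁ = 28.6%/12 = 0.0238333.
After month 3 (no interest yet): B = $5,301.67 − 3·$350.00 = $4,251.67.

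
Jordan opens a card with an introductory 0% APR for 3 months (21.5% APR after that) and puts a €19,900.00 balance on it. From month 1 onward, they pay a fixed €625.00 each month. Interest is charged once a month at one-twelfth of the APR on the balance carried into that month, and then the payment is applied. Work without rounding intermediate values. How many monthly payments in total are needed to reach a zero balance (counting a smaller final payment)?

Promo months 1–3 at r₀ = 0%/12 = 0; months 4+ at r₁ = 21.5%/12 = 0.0179167.
After month 3 (no interest yet): B = €19,900.00 − 3·€625.00 = €18,025.00.
Then at r₁ with €625.00/mo: n₂ = −ln(1 − r₁·B/P)/ln(1+r₁) ≈ 40.95 → 41 more payments.

44 months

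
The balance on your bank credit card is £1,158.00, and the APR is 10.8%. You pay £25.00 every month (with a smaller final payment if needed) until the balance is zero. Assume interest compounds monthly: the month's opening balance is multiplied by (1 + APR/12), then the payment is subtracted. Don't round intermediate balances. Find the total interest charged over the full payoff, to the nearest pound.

£347

Monthly rate r = 10.8%/12 = 0.9% = 0.009.
Payoff takes n = ⌈−ln(1 − rB₀/P)/ln(1+r)⌉ = ⌈60.198⌉ = 61 payments; the last is £4.98.
Total paid = 60·£25.00 + £4.98 = £1,504.98.
Total interest = total paid − principal = £1,504.98 − £1,158.00 = £346.98.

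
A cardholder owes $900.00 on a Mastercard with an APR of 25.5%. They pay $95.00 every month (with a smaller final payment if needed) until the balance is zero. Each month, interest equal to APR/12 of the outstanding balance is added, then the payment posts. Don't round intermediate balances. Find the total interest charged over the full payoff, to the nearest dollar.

$116

Monthly rate r = 25.5%/12 = 2.125% = 0.02125.
Payoff takes n = ⌈−ln(1 − rB₀/P)/ln(1+r)⌉ = ⌈10.690⌉ = 11 payments; the last is $65.80.
Total paid = 10·$95.00 + $65.80 = $1,015.80.
Total interest = total paid − principal = $1,015.80 − $900.00 = $115.80.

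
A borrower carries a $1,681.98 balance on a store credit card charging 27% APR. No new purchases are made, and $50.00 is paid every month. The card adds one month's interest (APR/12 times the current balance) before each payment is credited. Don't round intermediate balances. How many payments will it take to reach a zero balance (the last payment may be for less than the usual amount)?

64 months

Monthly rate r = 27%/12 = 2.25% = 0.0225.
Recurrence: B ← B·(1+r) − $50.00.
Month 1: interest $37.84; balance after payment $1,669.82.
Month 2: interest $37.57; balance after payment $1,657.40.
Closed form: n = −ln(1 − rB₀/P)/ln(1+r) = −ln(0.24311)/ln(1.0225) ≈ 63.560, so the balance reaches zero during payment 64.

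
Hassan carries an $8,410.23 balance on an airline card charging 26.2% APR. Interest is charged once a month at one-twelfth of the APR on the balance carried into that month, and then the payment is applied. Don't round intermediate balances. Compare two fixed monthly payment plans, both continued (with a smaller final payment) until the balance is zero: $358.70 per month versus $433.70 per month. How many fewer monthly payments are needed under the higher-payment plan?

Monthly rate r = 26.2%/12 = 2.18333% = 0.0218333.
At $358.70/mo: n = ⌈−ln(1 − rB₀/P)/ln(1+r)⌉ = 34 payments (last $75.63); total interest = total paid − $8,410.23 = $3,502.50.
At $433.70/mo: 26 payments (last $214.53); total interest $2,646.80.
Payments saved = 34 − 26 = 8.

8 fewer payments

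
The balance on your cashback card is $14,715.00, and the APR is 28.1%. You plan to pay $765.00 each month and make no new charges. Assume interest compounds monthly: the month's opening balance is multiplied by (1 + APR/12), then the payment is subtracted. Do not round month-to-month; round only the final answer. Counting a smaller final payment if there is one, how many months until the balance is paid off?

Monthly rate r = 28.1%/12 = 2.34167% = 0.0234167.
Recurrence: B ← B·(1+r) − $765.00.
Month 1: interest $344.58; balance after payment $14,294.58.
Month 2: interest $334.73; balance after payment $13,864.31.
Closed form: n = −ln(1 − rB₀/P)/ln(1+r) = −ln(0.54957)/ln(1.02342) ≈ 25.862, so the balance reaches zero during payment 26.

26 months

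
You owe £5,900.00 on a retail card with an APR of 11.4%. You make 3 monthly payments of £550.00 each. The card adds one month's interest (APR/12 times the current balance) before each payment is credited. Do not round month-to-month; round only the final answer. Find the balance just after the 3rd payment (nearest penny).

Monthly rate r = 11.4%/12 = 0.95% = 0.0095.
Each month: B ← B·(1+r) − £550.00.
Month 1: interest £56.05; balance after payment £5,406.05.
Month 2: interest £51.36; balance after payment £4,907.41.
Month 3: interest £46.62; balance after payment £4,404.03.

£4,404.03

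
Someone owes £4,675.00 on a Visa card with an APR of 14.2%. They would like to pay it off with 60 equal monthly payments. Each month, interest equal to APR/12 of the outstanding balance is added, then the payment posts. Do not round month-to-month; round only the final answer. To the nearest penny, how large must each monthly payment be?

Monthly rate r = 14.2%/12 = 1.18333% = 0.0118333.
Level-payment amortization: P = B₀·r / (1 − (1+r)^(−n)) = 4675.00·0.0118333 / (1 − 1.01183^(−60)).
Denominator 1 − (1+r)^(−60) = 0.506302361.
P = 55.3208 / 0.506302361 ≈ 109.26.

£109.26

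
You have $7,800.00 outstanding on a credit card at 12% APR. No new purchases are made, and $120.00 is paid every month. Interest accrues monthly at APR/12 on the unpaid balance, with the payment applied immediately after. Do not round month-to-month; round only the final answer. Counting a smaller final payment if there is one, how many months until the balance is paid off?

Monthly rate r = 12%/12 = 1% = 0.01.
Recurrence: B ← B·(1+r) − $120.00.
Month 1: interest $78.00; balance after payment $7,758.00.
Month 2: interest $77.58; balance after payment $7,715.58.
Closed form: n = −ln(1 − rB₀/P)/ln(1+r) = −ln(0.35)/ln(1.01) ≈ 105.506, so the balance reaches zero during payment 106.

106 months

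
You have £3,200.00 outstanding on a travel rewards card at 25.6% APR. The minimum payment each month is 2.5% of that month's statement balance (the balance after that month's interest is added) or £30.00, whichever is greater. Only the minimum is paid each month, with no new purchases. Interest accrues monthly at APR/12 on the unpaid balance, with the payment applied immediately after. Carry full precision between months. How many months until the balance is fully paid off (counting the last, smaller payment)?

Monthly rate r = 25.6%/12 = 2.13333% = 0.0213333.
While 2.5% of the post-interest balance exceeds £30.00, each month B ← (B·(1+r))·(1 − 0.025), i.e. B shrinks by the factor (1+r)·0.975 = 0.9958.
This holds for months 1–239. Entering month 240 the balance is £1,170.27; 2.5% of the post-interest balance is now below £30.00, so the flat £30.00 minimum applies from here.
From month 240 a fixed £30.00 at rate r clears £1,170.27 in 85 more payments. Total: 239 + 85 = 324 months.

324 months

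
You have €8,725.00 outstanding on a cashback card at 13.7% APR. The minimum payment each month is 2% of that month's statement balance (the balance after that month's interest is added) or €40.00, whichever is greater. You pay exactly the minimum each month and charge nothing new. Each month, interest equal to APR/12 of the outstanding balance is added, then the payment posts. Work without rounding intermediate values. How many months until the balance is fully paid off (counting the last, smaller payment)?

241 months

Monthly rate r = 13.7%/12 = 1.14167% = 0.0114167.
While 2% of the post-interest balance exceeds €40.00, each month B ← (B·(1+r))·(1 − 0.02), i.e. B shrinks by the factor (1+r)·0.98 = 0.99119.
This holds for months 1–168. Entering month 169 the balance is €1,972.44; 2% of the post-interest balance is now below €40.00, so the flat €40.00 minimum applies from here.
From month 169 a fixed €40.00 at rate r clears €1,972.44 in 73 more payments. Total: 168 + 73 = 241 months.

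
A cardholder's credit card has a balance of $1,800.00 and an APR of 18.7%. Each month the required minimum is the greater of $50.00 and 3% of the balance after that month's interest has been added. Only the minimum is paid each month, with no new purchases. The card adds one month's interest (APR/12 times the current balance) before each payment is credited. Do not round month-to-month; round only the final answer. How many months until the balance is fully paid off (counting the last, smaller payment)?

53 months

Monthly rate r = 18.7%/12 = 1.55833% = 0.0155833.
While 3% of the post-interest balance exceeds $50.00, each month B ← (B·(1+r))·(1 − 0.03), i.e. B shrinks by the factor (1+r)·0.97 = 0.98512.
This holds for months 1–7. Entering month 8 the balance is $1,620.63; 3% of the post-interest balance is now below $50.00, so the flat $50.00 minimum applies from here.
From month 8 a fixed $50.00 at rate r clears $1,620.63 in 46 more payments. Total: 7 + 46 = 53 months.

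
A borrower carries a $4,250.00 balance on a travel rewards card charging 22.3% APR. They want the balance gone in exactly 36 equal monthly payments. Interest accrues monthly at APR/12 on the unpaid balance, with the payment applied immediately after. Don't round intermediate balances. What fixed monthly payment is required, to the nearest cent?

$162.97

Monthly rate r = 22.3%/12 = 1.85833% = 0.0185833.
Level-payment amortization: P = B₀·r / (1 − (1+r)^(−n)) = 4250.00·0.0185833 / (1 − 1.01858^(−36)).
Denominator 1 − (1+r)^(−36) = 0.48462466.
P = 78.9792 / 0.48462466 ≈ 162.97.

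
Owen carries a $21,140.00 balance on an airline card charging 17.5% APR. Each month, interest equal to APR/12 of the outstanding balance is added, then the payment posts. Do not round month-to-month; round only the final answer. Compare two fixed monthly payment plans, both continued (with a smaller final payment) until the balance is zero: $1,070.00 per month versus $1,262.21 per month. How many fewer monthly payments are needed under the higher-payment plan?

4 fewer payments

Monthly rate r = 17.5%/12 = 1.45833% = 0.0145833.
At $1,070.00/mo: n = ⌈−ln(1 − rB₀/P)/ln(1+r)⌉ = 24 payments (last $508.61); total interest = total paid − $21,140.00 = $3,978.61.
At $1,262.21/mo: 20 payments (last $434.39); total interest $3,276.38.
Payments saved = 24 − 20 = 4.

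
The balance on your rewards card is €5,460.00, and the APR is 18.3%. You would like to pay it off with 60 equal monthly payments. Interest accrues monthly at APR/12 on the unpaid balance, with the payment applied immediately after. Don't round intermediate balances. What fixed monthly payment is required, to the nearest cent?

€139.54

Monthly rate r = 18.3%/12 = 1.525% = 0.01525.
Level-payment amortization: P = B₀·r / (1 − (1+r)^(−n)) = 5460.00·0.01525 / (1 − 1.01525^(−60)).
Denominator 1 − (1+r)^(−60) = 0.596707533.
P = 83.265 / 0.596707533 ≈ 139.54.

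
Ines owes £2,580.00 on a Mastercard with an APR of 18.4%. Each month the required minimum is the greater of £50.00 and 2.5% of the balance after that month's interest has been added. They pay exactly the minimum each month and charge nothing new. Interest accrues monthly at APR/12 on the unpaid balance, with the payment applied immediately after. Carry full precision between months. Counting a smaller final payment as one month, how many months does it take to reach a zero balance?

Monthly rate r = 18.4%/12 = 1.53333% = 0.0153333.
While 2.5% of the post-interest balance exceeds £50.00, each month B ← (B·(1+r))·(1 − 0.025), i.e. B shrinks by the factor (1+r)·0.975 = 0.98995.
This holds for months 1–27. Entering month 28 the balance is £1,964.16; 2.5% of the post-interest balance is now below £50.00, so the flat £50.00 minimum applies from here.
From month 28 a fixed £50.00 at rate r clears £1,964.16 in 61 more payments. Total: 27 + 61 = 88 months.

88 months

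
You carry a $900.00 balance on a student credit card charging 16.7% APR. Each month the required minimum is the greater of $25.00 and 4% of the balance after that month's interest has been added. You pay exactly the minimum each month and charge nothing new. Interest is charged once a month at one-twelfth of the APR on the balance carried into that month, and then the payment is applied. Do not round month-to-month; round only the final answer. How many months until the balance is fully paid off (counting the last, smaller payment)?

Monthly rate r = 16.7%/12 = 1.39167% = 0.0139167.
While 4% of the post-interest balance exceeds $25.00, each month B ← (B·(1+r))·(1 − 0.04), i.e. B shrinks by the factor (1+r)·0.96 = 0.97336.
This holds for months 1–15. Entering month 16 the balance is $600.27; 4% of the post-interest balance is now below $25.00, so the flat $25.00 minimum applies from here.
From month 16 a fixed $25.00 at rate r clears $600.27 in 30 more payments. Total: 15 + 30 = 45 months.

45 months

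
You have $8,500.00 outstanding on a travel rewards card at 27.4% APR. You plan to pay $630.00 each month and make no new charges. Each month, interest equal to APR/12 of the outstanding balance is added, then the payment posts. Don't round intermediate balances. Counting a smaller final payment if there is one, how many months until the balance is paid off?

17 payments

Monthly rate r = 27.4%/12 = 2.28333% = 0.0228333.
Recurrence: B ← B·(1+r) − $630.00.
Month 1: interest $194.08; balance after payment $8,064.08.
Month 2: interest $184.13; balance after payment $7,618.21.
Closed form: n = −ln(1 − rB₀/P)/ln(1+r) = −ln(0.69193)/ln(1.02283) ≈ 16.312, so the balance reaches zero during payment 17.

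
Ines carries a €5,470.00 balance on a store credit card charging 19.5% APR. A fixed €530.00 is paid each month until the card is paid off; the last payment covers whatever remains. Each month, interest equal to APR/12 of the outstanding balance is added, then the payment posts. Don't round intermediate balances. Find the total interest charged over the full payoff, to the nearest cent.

Monthly rate r = 19.5%/12 = 1.625% = 0.01625.
Payoff takes n = ⌈−ln(1 − rB₀/P)/ln(1+r)⌉ = ⌈11.389⌉ = 12 payments; the last is €206.97.
Total paid = 11·€530.00 + €206.97 = €6,036.97.
Total interest = total paid − principal = €6,036.97 − €5,470.00 = €566.97.

€566.97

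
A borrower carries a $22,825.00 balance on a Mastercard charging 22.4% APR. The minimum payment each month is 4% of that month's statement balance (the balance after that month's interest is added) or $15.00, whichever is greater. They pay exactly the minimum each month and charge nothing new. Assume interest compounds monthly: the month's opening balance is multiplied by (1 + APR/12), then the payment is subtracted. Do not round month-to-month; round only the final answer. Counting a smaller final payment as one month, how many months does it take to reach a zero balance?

Monthly rate r = 22.4%/12 = 1.86667% = 0.0186667.
While 4% of the post-interest balance exceeds $15.00, each month B ← (B·(1+r))·(1 − 0.04), i.e. B shrinks by the factor (1+r)·0.96 = 0.97792.
This holds for months 1–185. Entering month 186 the balance is $366.88; 4% of the post-interest balance is now below $15.00, so the flat $15.00 minimum applies from here.
From month 186 a fixed $15.00 at rate r clears $366.88 in 33 more payments. Total: 185 + 33 = 218 months.

218 months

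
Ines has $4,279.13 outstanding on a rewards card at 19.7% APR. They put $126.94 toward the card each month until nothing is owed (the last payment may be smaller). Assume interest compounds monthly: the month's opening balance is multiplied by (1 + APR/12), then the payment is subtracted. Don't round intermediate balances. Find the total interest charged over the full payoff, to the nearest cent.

Monthly rate r = 19.7%/12 = 1.64167% = 0.0164167.
Payoff takes n = ⌈−ln(1 − rB₀/P)/ln(1+r)⌉ = ⌈49.504⌉ = 50 payments; the last is $64.30.
Total paid = 49·$126.94 + $64.30 = $6,284.36.
Total interest = total paid − principal = $6,284.36 − $4,279.13 = $2,005.23.

$2,005.23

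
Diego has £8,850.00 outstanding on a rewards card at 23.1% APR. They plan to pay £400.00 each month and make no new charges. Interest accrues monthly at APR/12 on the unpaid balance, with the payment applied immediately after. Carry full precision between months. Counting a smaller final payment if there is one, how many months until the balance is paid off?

Monthly rate r = 23.1%/12 = 1.925% = 0.01925.
Recurrence: B ← B·(1+r) − £400.00.
Month 1: interest £170.36; balance after payment £8,620.36.
Month 2: interest £165.94; balance after payment £8,386.30.
Closed form: n = −ln(1 − rB₀/P)/ln(1+r) = −ln(0.57409)/ln(1.01925) ≈ 29.106, so the balance reaches zero during payment 30.

30 months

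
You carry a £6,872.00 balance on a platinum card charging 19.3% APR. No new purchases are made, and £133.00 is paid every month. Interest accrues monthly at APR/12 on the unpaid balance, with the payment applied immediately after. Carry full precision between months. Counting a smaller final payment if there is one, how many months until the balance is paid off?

112 payments

Monthly rate r = 19.3%/12 = 1.60833% = 0.0160833.
Recurrence: B ← B·(1+r) − £133.00.
Month 1: interest £110.52; balance after payment £6,849.52.
Month 2: interest £110.16; balance after payment £6,826.69.
Closed form: n = −ln(1 − rB₀/P)/ln(1+r) = −ln(0.16899)/ln(1.01608) ≈ 111.432, so the balance reaches zero during payment 112.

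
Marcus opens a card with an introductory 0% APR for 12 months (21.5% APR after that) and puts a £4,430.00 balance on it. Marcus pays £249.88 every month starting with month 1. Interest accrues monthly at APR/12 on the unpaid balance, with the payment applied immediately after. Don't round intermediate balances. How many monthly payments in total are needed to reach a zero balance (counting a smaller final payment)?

19 months

Promo months 1–12 at r₀ = 0%/12 = 0; months 13+ at r₁ = 21.5%/12 = 0.0179167.
After month 12 (no interest yet): B = £4,430.00 − 12·£249.88 = £1,431.44.
Then at r₁ with £249.88/mo: n₂ = −ln(1 − r₁·B/P)/ln(1+r₁) ≈ 6.10 → 7 more payments.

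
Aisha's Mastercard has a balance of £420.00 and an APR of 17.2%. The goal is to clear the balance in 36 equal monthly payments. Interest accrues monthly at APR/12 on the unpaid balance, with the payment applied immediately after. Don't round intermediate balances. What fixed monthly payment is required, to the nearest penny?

£15.02

Monthly rate r = 17.2%/12 = 1.43333% = 0.0143333.
Level-payment amortization: P = B₀·r / (1 − (1+r)^(−n)) = 420.00·0.0143333 / (1 − 1.01433^(−36)).
Denominator 1 − (1+r)^(−36) = 0.400906117.
P = 6.02 / 0.400906117 ≈ 15.02.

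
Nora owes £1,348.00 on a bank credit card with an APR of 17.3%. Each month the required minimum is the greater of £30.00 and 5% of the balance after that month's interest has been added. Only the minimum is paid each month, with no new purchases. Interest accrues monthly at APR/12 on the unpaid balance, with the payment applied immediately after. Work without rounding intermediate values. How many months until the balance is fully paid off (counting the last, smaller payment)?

Monthly rate r = 17.3%/12 = 1.44167% = 0.0144167.
While 5% of the post-interest balance exceeds £30.00, each month B ← (B·(1+r))·(1 − 0.05), i.e. B shrinks by the factor (1+r)·0.95 = 0.9637.
This holds for months 1–23. Entering month 24 the balance is £575.85; 5% of the post-interest balance is now below £30.00, so the flat £30.00 minimum applies from here.
From month 24 a fixed £30.00 at rate r clears £575.85 in 23 more payments. Total: 23 + 23 = 46 months.

46 months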